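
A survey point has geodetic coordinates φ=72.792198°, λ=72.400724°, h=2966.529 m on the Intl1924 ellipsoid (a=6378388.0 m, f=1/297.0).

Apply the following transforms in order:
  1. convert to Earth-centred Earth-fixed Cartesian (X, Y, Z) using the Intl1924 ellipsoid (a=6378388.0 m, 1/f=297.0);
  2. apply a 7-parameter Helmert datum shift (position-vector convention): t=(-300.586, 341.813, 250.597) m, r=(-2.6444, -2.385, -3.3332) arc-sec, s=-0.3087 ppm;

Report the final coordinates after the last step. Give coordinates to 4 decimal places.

X=572221.8543 m, Y=1805438.3958 m, Z=6073632.6577 m

start: φ=72.792198°, λ=72.400724°, h=2966.529 m
→ ECEF (a=6378388.000, f=1/297.0): X=572563.6737, Y=1805028.5290, Z=6073400.4564
→ Helmert 7p (PV): X=572221.8543, Y=1805438.3958, Z=6073632.6577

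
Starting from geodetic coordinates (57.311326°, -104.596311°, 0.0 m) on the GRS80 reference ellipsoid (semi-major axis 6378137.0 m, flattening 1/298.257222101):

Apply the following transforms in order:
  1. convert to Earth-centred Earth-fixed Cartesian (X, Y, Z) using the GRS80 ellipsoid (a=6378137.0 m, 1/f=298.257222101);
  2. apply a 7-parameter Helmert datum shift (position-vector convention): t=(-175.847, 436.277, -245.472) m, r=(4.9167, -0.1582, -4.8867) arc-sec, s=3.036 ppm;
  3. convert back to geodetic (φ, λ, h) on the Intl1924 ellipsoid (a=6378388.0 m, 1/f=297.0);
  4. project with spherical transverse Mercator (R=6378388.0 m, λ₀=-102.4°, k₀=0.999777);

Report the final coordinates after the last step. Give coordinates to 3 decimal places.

start: φ=57.311326°, λ=-104.596311°, h=0.000 m
→ ECEF (a=6378137.000, f=1/298.257222101): X=-870145.5178, Y=-3341422.0446, Z=5344703.6947
→ Helmert 7p (PV): X=-870407.2690, Y=-3341102.6983, Z=5344394.1326
→ geod (Bowring, a=6378388.000): φ=57.31240856°, λ=-104.60185005°, h=-578.1477 m
→ tm (R=6378388.0, λ₀=-102.4°): E=-132335.1064, N=6380956.9142

E=-132335.106 m, N=6380956.914 m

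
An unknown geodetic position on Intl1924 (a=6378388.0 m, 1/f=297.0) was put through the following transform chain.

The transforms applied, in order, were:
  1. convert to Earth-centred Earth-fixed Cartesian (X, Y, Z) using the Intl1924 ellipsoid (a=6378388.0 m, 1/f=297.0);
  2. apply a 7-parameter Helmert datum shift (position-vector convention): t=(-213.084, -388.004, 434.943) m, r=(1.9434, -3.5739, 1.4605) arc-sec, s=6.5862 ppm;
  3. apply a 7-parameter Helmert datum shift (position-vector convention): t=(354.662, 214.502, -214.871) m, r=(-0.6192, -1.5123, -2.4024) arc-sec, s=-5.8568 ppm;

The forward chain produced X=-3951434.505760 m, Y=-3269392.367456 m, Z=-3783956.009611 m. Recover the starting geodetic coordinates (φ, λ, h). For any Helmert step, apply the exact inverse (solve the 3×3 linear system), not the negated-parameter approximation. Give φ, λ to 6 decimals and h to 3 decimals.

start: X=-3951434.5058, Y=-3269392.3675, Z=-3783956.0096 m
→ Helmert⁻¹: X=-3951801.9723, Y=-3269660.6876, Z=-3783744.1408
→ Helmert⁻¹: X=-3951651.5765, Y=-3269258.8241, Z=-3784054.8888
→ geod (Bowring, a=6378388.000): φ=-36.60535000°, λ=-140.39855100°, h=2798.8790 m

φ=-36.605350°, λ=-140.398551°, h=2798.879 m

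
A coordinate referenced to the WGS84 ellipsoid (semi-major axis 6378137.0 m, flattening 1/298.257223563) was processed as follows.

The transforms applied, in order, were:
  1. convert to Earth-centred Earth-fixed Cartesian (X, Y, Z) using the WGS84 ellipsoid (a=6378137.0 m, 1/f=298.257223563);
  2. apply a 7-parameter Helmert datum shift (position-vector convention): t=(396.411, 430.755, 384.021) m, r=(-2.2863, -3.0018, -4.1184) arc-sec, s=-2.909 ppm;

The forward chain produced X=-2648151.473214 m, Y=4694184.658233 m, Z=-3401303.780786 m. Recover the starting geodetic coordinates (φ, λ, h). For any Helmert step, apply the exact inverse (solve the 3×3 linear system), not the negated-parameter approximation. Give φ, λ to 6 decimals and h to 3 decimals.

φ=-32.432085°, λ=119.436170°, h=1190.190 m

start: X=-2648151.4732, Y=4694184.6582, Z=-3401303.7808 m
→ Helmert⁻¹: X=-2648698.8110, Y=4693752.3764, Z=-3401607.1235
→ geod (Bowring, a=6378137.000): φ=-32.43208500°, λ=119.43617000°, h=1190.1900 m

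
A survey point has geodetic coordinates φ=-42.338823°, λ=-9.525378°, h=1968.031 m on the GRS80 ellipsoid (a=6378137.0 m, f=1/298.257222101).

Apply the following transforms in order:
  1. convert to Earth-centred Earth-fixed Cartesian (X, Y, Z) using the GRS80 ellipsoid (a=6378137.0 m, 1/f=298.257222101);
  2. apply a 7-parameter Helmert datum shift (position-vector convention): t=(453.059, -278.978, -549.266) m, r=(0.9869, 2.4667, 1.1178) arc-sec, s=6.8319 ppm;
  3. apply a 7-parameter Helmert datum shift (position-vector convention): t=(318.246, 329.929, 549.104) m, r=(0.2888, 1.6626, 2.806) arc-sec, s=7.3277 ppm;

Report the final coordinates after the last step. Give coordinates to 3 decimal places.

X=4658833.330 m, Y=-781459.239 m, Z=-4274981.971 m

start: φ=-42.338823°, λ=-9.525378°, h=1968.031 m
→ ECEF (a=6378137.000, f=1/298.257222101): X=4658066.7786, Y=-781614.1781, Z=-4274823.1845
→ Helmert 7p (PV): X=4658504.7743, Y=-781852.7990, Z=-4275461.1012
→ Helmert 7p (PV): X=4658833.3301, Y=-781459.2388, Z=-4274981.9714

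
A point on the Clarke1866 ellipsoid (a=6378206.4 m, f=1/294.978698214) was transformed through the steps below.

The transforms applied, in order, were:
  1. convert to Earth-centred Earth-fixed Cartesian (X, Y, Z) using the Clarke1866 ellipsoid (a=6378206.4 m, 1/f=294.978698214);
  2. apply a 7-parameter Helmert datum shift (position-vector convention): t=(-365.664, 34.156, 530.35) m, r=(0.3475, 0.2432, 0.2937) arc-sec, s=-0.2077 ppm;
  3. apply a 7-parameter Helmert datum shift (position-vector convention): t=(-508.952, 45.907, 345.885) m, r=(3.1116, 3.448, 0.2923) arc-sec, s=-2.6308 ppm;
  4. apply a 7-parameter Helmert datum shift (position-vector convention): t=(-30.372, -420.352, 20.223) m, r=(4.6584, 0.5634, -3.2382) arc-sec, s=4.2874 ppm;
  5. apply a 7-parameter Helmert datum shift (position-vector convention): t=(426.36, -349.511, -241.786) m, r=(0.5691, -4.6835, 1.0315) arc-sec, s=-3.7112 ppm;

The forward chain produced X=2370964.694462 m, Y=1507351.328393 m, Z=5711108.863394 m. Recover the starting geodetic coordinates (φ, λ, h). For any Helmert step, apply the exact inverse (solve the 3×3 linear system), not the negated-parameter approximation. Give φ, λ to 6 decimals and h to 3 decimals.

φ=63.948862°, λ=32.457432°, h=3759.701 m

start: X=2370964.6945, Y=1507351.3284, Z=5711108.8634 m
→ Helmert⁻¹: X=2370684.3544, Y=1507710.3373, Z=5711313.8562
→ Helmert⁻¹: X=2370665.2833, Y=1508290.4269, Z=5711241.5580
→ Helmert⁻¹: X=2371087.1449, Y=1508331.2797, Z=5710927.5793
→ Helmert⁻¹: X=2371448.7161, Y=1508303.6807, Z=5710398.6704
→ geod (Bowring, a=6378206.400): φ=63.94886200°, λ=32.45743200°, h=3759.7010 m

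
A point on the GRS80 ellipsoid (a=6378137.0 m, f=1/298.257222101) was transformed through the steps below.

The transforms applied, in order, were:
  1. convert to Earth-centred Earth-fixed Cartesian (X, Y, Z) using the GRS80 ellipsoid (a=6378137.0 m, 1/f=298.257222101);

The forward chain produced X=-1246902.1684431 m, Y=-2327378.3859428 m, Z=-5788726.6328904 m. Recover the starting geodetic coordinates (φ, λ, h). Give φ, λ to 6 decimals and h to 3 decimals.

φ=-65.626285°, λ=-118.180356°, h=2033.455 m

start: X=-1246902.1684, Y=-2327378.3859, Z=-5788726.6329 m
→ geod (Bowring, a=6378137.000): φ=-65.62628500°, λ=-118.18035600°, h=2033.4550 m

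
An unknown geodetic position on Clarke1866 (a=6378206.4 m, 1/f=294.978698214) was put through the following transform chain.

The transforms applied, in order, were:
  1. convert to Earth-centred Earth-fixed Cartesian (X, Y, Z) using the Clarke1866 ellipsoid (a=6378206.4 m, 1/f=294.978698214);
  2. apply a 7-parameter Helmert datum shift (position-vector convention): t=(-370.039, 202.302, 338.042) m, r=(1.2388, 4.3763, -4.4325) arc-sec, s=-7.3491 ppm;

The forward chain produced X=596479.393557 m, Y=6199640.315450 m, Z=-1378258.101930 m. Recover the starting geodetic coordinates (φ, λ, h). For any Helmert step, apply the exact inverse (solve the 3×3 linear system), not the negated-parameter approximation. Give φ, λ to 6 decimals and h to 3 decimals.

φ=-12.563796°, λ=84.501767°, h=1710.148 m

start: X=596479.3936, Y=6199640.3154, Z=-1378258.1019 m
→ Helmert⁻¹: X=596749.8461, Y=6199488.1180, Z=-1378630.8476
→ geod (Bowring, a=6378206.400): φ=-12.56379600°, λ=84.50176700°, h=1710.1480 m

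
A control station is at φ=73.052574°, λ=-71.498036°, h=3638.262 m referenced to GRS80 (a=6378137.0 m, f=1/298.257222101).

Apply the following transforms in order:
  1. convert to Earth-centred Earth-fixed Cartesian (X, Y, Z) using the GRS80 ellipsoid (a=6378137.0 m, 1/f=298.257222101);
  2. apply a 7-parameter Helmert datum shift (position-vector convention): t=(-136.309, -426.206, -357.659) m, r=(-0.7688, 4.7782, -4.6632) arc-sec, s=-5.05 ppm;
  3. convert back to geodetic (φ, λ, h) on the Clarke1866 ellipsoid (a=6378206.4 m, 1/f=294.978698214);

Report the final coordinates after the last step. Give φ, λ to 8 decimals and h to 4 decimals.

φ=73.04952305°, λ=-71.50312865°, h=3517.4142 m

start: φ=73.052574°, λ=-71.498036°, h=3638.262 m
→ ECEF (a=6378137.000, f=1/298.257222101): X=592141.7341, Y=-1769523.5165, Z=6082435.2460
→ Helmert 7p (PV): X=592103.3310, Y=-1769931.5028, Z=6082039.7490
→ geod (Bowring, a=6378206.400): φ=73.04952305°, λ=-71.50312865°, h=3517.4142 m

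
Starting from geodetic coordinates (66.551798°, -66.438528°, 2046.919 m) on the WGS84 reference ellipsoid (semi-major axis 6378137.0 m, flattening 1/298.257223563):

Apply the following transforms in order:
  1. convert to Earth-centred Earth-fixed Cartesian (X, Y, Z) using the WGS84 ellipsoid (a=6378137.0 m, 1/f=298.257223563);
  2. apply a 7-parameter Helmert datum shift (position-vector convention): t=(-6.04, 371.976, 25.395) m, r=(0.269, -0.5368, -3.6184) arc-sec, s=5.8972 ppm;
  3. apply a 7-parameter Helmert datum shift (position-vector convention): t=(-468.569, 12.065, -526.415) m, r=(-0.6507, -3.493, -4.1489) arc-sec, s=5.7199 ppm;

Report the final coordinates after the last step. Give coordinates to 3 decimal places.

start: φ=66.551798°, λ=-66.438528°, h=2046.919 m
→ ECEF (a=6378137.000, f=1/298.257223563): X=1017712.4234, Y=-2333728.0211, Z=5830581.6087
→ Helmert 7p (PV): X=1017656.2713, Y=-2333395.2648, Z=5830640.9929
→ Helmert 7p (PV): X=1017047.8482, Y=-2333398.6224, Z=5830172.5233

X=1017047.848 m, Y=-2333398.622 m, Z=5830172.523 m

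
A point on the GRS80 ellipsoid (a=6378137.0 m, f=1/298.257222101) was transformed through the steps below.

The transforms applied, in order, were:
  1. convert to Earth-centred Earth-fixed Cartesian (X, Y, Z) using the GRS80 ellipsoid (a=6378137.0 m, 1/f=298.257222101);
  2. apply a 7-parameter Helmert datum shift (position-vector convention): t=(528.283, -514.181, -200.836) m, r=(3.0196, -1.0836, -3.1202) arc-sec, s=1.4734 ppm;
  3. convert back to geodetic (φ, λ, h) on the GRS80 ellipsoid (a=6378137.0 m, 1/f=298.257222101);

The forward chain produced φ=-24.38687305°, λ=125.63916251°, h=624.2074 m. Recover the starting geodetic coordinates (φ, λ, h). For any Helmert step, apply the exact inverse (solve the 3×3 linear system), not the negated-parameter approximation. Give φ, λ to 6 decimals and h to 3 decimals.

start: φ=-24.386873°, λ=125.639163°, h=624.207 m
→ ECEF (a=6378137.000, f=1/298.257222101): X=-3387084.4245, Y=4724204.0324, Z=-2617627.8543
→ Helmert⁻¹: X=-3387692.9370, Y=4724621.6875, Z=-2617474.5306
→ geod (Bowring, a=6378137.000): φ=-24.38302600°, λ=125.64163800°, h=1192.9970 m

φ=-24.383026°, λ=125.641638°, h=1192.997 m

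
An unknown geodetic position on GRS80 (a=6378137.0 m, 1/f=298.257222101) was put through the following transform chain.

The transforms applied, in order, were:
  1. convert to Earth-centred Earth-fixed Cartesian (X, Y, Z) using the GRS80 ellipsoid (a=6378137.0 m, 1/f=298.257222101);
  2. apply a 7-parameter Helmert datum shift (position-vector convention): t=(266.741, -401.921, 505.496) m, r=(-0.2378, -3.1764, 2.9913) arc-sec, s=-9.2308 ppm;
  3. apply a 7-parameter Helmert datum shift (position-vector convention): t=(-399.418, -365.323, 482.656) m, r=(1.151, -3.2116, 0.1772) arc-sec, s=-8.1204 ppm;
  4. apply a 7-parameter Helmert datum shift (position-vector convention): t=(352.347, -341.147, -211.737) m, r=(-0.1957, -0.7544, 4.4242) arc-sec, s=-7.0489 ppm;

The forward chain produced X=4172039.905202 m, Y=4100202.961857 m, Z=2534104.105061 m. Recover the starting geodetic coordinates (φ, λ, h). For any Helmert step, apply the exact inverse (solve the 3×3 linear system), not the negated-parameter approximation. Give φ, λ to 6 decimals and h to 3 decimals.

start: X=4172039.9052, Y=4100202.9619, Z=2534104.1051 m
→ Helmert⁻¹: X=4171814.1851, Y=4100481.1271, Z=2534322.3386
→ Helmert⁻¹: X=4172290.4580, Y=4100890.3055, Z=2533772.4111
→ Helmert⁻¹: X=4172160.7167, Y=4101266.6589, Z=2533230.7780
→ geod (Bowring, a=6378137.000): φ=23.55327300°, λ=44.50905100°, h=563.2340 m

φ=23.553273°, λ=44.509051°, h=563.234 m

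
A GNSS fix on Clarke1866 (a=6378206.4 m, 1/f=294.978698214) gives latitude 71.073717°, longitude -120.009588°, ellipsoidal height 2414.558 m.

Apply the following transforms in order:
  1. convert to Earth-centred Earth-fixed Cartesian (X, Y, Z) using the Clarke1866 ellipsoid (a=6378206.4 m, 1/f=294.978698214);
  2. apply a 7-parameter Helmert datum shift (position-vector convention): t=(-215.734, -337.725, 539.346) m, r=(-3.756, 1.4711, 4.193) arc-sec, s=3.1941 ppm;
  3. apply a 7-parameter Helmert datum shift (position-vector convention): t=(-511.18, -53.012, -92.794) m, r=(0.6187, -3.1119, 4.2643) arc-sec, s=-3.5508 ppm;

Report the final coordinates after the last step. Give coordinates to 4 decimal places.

X=-1038929.8243 m, Y=-1797912.0897 m, Z=6013518.9185 m

start: φ=71.073717°, λ=-120.009588°, h=2414.558 m
→ ECEF (a=6378206.400, f=1/294.978698214): X=-1038229.1493, Y=-1797570.8798, Z=6013055.4340
→ Helmert 7p (PV): X=-1038368.7721, Y=-1797825.9562, Z=6013654.1242
→ Helmert 7p (PV): X=-1038929.8243, Y=-1797912.0897, Z=6013518.9185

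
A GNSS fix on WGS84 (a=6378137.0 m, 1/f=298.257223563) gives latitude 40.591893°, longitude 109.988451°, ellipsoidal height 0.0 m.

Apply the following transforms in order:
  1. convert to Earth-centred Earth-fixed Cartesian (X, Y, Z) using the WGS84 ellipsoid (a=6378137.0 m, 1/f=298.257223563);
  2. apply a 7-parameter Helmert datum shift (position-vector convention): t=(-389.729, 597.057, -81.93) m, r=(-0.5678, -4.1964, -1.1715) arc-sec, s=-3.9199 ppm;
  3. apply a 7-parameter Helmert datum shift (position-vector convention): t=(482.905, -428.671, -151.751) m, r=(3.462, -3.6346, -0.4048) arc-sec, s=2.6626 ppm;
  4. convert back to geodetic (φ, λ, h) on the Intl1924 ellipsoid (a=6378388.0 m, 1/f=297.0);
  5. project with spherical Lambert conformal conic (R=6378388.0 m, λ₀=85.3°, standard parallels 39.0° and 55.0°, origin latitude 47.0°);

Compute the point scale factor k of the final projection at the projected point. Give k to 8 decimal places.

start: φ=40.591893°, λ=109.988451°, h=0.000 m
→ ECEF (a=6378137.000, f=1/298.257223563): X=-1657947.9687, Y=4558033.0519, Z=4128113.9602
→ Helmert 7p (PV): X=-1658389.2961, Y=4558633.0220, Z=4127969.5709
→ Helmert 7p (PV): X=-1657974.5995, Y=4558150.4584, Z=4127876.1018
→ geod (Bowring, a=6378388.000): φ=40.59037925°, λ=109.98827255°, h=-276.4604 m
→ into lcc (λ₀=85.3°): φ=40.59037925°, λ−λ₀=24.68827255°
scale k = 0.99662052

0.99662052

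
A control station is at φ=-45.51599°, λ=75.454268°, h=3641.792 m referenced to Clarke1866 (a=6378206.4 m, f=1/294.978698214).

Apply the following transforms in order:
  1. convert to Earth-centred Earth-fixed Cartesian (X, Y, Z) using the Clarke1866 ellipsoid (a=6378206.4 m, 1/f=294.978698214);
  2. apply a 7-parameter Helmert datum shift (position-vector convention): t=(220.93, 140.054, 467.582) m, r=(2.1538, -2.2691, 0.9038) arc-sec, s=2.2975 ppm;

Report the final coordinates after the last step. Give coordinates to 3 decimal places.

X=1125304.041 m, Y=4336166.499 m, Z=-4529594.617 m

start: φ=-45.515990°, λ=75.454268°, h=3641.792 m
→ ECEF (a=6378206.400, f=1/294.978698214): X=1125049.6896, Y=4335964.2501, Z=-4530109.4431
→ Helmert 7p (PV): X=1125304.0407, Y=4336166.4988, Z=-4529594.6166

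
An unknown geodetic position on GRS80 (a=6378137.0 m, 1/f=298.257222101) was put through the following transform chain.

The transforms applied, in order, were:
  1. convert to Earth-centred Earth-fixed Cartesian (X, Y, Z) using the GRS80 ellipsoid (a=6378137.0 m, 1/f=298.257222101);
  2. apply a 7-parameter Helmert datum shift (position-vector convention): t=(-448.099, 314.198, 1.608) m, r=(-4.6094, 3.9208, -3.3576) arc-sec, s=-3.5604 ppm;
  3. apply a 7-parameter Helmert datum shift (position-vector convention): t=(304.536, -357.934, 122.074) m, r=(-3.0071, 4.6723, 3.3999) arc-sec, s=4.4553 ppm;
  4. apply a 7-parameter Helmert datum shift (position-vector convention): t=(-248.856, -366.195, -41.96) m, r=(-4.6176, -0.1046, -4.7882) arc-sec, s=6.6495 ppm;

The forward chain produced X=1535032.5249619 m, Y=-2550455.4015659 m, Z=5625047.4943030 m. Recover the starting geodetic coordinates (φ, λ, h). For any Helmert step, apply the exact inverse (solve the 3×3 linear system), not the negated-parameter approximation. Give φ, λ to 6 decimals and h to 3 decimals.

start: X=1535032.5250, Y=-2550455.4016, Z=5625047.4943 m
→ Helmert⁻¹: X=1535333.2238, Y=-2550162.5342, Z=5624994.1821
→ Helmert⁻¹: X=1534852.4046, Y=-2549900.5431, Z=5624844.6405
→ Helmert⁻¹: X=1535240.5643, Y=-2550324.5283, Z=5624835.2499
→ geod (Bowring, a=6378137.000): φ=62.27015200°, λ=-58.95296300°, h=2539.6450 m

φ=62.270152°, λ=-58.952963°, h=2539.645 m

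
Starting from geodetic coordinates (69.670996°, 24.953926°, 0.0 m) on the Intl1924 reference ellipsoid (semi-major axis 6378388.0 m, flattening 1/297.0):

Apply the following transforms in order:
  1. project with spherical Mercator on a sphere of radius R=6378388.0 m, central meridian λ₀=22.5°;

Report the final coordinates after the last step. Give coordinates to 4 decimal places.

E=273180.5429 m, N=10962899.3684 m

start: φ=69.670996°, λ=24.953926°, h=0.000 m
→ merc (R=6378388.0, λ₀=22.5°): E=273180.5429, N=10962899.3684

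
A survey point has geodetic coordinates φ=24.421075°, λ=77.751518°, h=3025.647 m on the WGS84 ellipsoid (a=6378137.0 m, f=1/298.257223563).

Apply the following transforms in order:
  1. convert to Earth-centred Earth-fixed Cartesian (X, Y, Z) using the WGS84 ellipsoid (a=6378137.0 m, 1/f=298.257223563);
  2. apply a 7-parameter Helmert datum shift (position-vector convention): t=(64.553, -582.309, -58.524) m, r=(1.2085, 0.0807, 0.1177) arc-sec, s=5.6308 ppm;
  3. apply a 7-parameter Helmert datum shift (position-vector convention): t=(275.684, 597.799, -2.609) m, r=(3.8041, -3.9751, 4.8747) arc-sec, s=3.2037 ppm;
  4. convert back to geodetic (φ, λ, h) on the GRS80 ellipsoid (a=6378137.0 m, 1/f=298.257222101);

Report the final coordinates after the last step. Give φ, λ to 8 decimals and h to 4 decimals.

start: φ=24.421075°, λ=77.751518°, h=3025.647 m
→ ECEF (a=6378137.000, f=1/298.257223563): X=1233360.5265, Y=5681240.0910, Z=2622070.9209
→ Helmert 7p (PV): X=1233429.8083, Y=5680675.1130, Z=2622059.9651
→ Helmert 7p (PV): X=1233524.6588, Y=5681271.9029, Z=2622194.2948
→ geod (Bowring, a=6378137.000): φ=24.42184279°, λ=77.75000375°, h=3136.6690 m

φ=24.42184279°, λ=77.75000375°, h=3136.6690 m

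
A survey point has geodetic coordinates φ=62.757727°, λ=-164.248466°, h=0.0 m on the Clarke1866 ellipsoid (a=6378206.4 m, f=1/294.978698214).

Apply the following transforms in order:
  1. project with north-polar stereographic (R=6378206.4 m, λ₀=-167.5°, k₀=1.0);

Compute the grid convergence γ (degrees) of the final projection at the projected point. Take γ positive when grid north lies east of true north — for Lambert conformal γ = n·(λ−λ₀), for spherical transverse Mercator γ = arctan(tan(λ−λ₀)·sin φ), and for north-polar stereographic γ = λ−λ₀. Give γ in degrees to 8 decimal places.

start: φ=62.757727°, λ=-164.248466°, h=0.000 m
→ into stereo (λ₀=-167.5°): φ=62.75772700°, λ−λ₀=3.25153400°
convergence γ = 3.25153400°

3.25153400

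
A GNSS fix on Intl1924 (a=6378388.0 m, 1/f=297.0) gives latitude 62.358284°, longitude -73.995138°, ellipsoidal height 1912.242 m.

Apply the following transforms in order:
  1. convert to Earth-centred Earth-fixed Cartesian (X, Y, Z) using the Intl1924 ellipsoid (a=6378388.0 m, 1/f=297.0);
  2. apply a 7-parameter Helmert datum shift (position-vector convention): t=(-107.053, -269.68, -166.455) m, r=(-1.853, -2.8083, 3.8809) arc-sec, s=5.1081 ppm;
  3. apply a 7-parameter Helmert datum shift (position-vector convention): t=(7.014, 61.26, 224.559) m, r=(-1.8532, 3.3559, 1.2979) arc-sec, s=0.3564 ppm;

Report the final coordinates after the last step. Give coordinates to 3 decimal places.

X=818302.904 m, Y=-2852981.352 m, Z=5629106.889 m

start: φ=62.358284°, λ=-73.995138°, h=1912.242 m
→ ECEF (a=6378388.000, f=1/297.0): X=818311.8986, Y=-2852879.0287, Z=5628968.9323
→ Helmert 7p (PV): X=818186.0643, Y=-2853097.3161, Z=5628868.0013
→ Helmert 7p (PV): X=818302.9036, Y=-2852981.3516, Z=5629106.8885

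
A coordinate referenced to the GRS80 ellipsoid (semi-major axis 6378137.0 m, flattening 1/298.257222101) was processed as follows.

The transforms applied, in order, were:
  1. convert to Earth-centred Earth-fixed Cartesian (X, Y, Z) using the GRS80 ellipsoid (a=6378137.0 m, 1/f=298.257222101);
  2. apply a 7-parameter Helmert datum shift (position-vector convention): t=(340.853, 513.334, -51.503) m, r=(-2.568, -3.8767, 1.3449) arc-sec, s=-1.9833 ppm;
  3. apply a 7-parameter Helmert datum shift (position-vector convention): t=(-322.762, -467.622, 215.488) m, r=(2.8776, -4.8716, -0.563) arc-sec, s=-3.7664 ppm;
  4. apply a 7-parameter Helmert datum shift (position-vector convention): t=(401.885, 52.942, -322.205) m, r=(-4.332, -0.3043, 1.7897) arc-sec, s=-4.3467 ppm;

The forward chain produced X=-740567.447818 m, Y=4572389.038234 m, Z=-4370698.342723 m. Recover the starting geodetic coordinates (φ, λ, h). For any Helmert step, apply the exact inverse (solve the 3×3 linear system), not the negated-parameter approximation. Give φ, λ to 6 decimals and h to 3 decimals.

start: X=-740567.4478, Y=4572389.0382, Z=-4370698.3427 m
→ Helmert⁻¹: X=-740939.3272, Y=4572454.1854, Z=-4370298.0101
→ Helmert⁻¹: X=-740735.0614, Y=4572876.0351, Z=-4370576.2607
→ Helmert⁻¹: X=-741129.7126, Y=4572431.0142, Z=-4370462.5696
→ geod (Bowring, a=6378137.000): φ=-43.52739800°, λ=99.20680700°, h=425.8320 m

φ=-43.527398°, λ=99.206807°, h=425.832 m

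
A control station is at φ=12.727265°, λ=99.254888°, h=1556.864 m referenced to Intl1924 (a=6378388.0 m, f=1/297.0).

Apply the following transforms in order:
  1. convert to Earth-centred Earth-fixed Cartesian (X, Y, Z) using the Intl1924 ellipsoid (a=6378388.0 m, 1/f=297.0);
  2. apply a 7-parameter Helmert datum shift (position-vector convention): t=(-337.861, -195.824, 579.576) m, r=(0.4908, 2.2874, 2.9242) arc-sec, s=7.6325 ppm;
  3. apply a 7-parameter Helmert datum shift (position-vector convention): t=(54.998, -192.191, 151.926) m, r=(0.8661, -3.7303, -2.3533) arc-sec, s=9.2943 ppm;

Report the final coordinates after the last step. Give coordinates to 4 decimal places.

start: φ=12.727265°, λ=99.254888°, h=1556.864 m
→ ECEF (a=6378388.000, f=1/297.0): X=-1001018.5685, Y=6143181.1099, Z=1396349.1216
→ Helmert 7p (PV): X=-1001435.6767, Y=6143014.6597, Z=1396965.0738
→ Helmert 7p (PV): X=-1001345.1637, Y=6142885.1234, Z=1397137.6671

X=-1001345.1637 m, Y=6142885.1234 m, Z=1397137.6671 m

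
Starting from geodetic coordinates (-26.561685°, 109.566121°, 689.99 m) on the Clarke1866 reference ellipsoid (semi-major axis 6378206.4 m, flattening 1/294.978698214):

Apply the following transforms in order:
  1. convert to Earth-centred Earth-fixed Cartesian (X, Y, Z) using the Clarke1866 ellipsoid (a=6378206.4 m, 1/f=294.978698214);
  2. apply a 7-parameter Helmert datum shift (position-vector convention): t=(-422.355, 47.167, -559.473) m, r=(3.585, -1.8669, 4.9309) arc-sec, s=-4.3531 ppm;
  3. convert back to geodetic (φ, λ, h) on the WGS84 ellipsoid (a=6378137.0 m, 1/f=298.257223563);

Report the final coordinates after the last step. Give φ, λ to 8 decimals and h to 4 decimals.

φ=-26.56296970°, λ=109.57091745°, h=1100.4289 m

start: φ=-26.561685°, λ=109.566121°, h=689.990 m
→ ECEF (a=6378206.400, f=1/294.978698214): X=-1912076.8129, Y=5379799.6395, Z=-2835008.1031
→ Helmert 7p (PV): X=-1912593.7921, Y=5379826.9522, Z=-2835479.0376
→ geod (Bowring, a=6378137.000): φ=-26.56296970°, λ=109.57091745°, h=1100.4289 m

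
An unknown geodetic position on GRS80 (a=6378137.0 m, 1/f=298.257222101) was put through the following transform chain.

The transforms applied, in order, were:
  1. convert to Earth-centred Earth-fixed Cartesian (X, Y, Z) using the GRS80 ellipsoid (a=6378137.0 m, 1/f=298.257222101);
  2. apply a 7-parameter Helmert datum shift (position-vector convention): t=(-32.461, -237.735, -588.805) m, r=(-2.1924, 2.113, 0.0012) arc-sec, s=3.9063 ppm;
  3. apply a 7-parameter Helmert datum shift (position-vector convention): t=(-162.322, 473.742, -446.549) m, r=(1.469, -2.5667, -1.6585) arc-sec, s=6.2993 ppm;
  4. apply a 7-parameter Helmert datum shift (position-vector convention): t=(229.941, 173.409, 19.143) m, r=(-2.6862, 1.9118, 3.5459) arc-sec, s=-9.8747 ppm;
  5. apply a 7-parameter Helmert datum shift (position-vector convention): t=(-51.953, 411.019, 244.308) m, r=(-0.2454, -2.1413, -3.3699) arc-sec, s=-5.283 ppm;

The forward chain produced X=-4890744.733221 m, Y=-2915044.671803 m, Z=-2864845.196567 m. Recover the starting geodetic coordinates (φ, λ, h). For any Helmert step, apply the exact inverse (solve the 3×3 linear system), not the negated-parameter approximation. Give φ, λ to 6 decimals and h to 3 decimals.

start: X=-4890744.7332, Y=-2915044.6718, Z=-2864845.1966 m
→ Helmert⁻¹: X=-4890700.7275, Y=-2915547.5876, Z=-2865057.3377
→ Helmert⁻¹: X=-4891002.5316, Y=-2915628.3939, Z=-2865188.0763
→ Helmert⁻¹: X=-4890821.6000, Y=-2916143.4937, Z=-2864641.8530
→ Helmert⁻¹: X=-4890740.7108, Y=-2915863.8969, Z=-2864122.9544
→ geod (Bowring, a=6378137.000): φ=-26.85753800°, λ=-149.19656600°, h=-42.2160 m

φ=-26.857538°, λ=-149.196566°, h=-42.216 m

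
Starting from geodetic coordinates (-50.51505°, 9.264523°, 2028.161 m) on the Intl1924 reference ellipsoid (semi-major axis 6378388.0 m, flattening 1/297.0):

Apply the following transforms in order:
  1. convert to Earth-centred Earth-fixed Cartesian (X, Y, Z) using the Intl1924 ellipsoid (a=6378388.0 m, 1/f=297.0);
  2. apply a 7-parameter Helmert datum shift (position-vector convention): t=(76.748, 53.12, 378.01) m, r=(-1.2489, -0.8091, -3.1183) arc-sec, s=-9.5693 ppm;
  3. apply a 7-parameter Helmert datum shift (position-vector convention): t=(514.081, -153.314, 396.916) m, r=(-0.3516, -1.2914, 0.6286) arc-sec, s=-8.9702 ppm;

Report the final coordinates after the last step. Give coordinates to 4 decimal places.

start: φ=-50.515050°, λ=9.264523°, h=2028.161 m
→ ECEF (a=6378388.000, f=1/297.0): X=4012266.2262, Y=654483.0725, Z=-4901077.3072
→ Helmert 7p (PV): X=4012333.6989, Y=654439.5979, Z=-4900640.6216
→ Helmert 7p (PV): X=4012840.4761, Y=654284.2875, Z=-4900175.7409

X=4012840.4761 m, Y=654284.2875 m, Z=-4900175.7409 m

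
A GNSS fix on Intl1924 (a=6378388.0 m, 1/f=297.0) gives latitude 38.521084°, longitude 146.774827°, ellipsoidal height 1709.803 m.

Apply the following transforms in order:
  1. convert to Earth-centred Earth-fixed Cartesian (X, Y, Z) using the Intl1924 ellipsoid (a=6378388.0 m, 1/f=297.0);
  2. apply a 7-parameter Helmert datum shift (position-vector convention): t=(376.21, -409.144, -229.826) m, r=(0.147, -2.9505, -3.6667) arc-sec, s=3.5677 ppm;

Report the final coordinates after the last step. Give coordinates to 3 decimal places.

start: φ=38.521084°, λ=146.774827°, h=1709.803 m
→ ECEF (a=6378388.000, f=1/297.0): X=-4181090.6964, Y=2738653.4283, Z=3951990.3394
→ Helmert 7p (PV): X=-4180737.2502, Y=2738325.5646, Z=3951716.7563

X=-4180737.250 m, Y=2738325.565 m, Z=3951716.756 m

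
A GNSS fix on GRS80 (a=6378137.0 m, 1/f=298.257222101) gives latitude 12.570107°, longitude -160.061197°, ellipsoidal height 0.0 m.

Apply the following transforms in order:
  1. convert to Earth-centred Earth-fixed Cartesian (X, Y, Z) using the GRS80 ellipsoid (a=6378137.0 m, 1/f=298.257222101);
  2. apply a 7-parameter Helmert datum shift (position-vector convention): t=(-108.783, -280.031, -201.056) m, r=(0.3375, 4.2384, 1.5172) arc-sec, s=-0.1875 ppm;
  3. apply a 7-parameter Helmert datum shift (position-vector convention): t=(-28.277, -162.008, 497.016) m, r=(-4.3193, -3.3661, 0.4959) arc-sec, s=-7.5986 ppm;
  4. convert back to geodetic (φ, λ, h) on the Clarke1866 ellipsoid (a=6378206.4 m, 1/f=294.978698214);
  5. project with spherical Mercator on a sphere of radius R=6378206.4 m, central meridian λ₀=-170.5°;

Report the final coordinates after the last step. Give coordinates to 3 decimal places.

start: φ=12.570107°, λ=-160.061197°, h=0.000 m
→ ECEF (a=6378137.000, f=1/298.257222101): X=-5853025.8046, Y=-2123250.1981, Z=1379025.9360
→ Helmert 7p (PV): X=-5853089.5357, Y=-2123575.1399, Z=1378941.4173
→ Helmert 7p (PV): X=-5853090.7352, Y=-2123706.2080, Z=1379376.9061
→ geod (Bowring, a=6378206.400): φ=12.57368842°, λ=-160.05745609°, h=229.5956 m
→ merc (R=6378206.4, λ₀=-170.5°): E=1162471.3193, N=1411083.8654

E=1162471.319 m, N=1411083.865 m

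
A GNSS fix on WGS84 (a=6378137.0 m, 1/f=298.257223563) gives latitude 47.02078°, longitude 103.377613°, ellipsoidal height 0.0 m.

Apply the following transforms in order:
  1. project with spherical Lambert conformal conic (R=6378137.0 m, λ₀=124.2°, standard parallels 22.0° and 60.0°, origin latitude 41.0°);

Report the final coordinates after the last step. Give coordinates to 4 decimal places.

start: φ=47.020780°, λ=103.377613°, h=0.000 m
→ lcc (R=6378137.0, λ₀=124.2°): E=-1484473.9621, N=815378.4694

E=-1484473.9621 m, N=815378.4694 m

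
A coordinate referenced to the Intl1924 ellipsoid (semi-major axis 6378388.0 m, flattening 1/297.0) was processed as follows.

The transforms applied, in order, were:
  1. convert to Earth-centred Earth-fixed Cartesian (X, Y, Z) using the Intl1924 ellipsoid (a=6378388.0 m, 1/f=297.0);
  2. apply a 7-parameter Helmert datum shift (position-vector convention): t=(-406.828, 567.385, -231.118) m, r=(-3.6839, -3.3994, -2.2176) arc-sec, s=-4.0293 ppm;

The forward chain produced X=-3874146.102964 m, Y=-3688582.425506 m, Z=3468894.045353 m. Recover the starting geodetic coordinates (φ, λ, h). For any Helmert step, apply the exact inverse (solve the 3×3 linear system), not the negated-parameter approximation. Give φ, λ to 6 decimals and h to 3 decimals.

φ=33.140436°, λ=-136.396637°, h=3793.827 m

start: X=-3874146.1030, Y=-3688582.4255, Z=3468894.0454 m
→ Helmert⁻¹: X=-3873658.0453, Y=-3689268.2808, Z=3469137.0918
→ geod (Bowring, a=6378388.000): φ=33.14043600°, λ=-136.39663700°, h=3793.8270 m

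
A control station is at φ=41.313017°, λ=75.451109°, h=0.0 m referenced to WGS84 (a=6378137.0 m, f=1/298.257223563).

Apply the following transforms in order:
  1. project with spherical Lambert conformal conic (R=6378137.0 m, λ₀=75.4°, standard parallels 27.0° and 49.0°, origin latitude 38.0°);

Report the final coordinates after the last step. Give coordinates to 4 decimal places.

start: φ=41.313017°, λ=75.451109°, h=0.000 m
→ lcc (R=6378137.0, λ₀=75.4°): E=4200.6572, N=362167.6288

E=4200.6572 m, N=362167.6288 m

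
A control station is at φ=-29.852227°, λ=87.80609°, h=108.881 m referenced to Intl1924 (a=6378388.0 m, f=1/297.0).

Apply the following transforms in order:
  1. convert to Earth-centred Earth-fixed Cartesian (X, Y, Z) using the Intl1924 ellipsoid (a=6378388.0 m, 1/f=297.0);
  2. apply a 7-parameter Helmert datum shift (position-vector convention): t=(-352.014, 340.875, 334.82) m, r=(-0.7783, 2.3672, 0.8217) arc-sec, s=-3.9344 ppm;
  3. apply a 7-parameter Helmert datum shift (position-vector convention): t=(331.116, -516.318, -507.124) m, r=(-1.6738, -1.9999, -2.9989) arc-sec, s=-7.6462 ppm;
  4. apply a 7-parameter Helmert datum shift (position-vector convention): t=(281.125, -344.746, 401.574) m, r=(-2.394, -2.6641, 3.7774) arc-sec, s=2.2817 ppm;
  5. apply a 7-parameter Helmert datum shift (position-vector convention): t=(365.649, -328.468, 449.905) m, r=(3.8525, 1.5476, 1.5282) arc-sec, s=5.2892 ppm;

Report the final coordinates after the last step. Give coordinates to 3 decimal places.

start: φ=-29.852227°, λ=87.806090°, h=108.881 m
→ ECEF (a=6378388.000, f=1/297.0): X=211956.0319, Y=5532701.9948, Z=-3156276.5770
→ Helmert 7p (PV): X=211544.9205, Y=5533010.0368, Z=-3155952.6480
→ Helmert 7p (PV): X=211985.4624, Y=5532422.7269, Z=-3156478.4888
→ Helmert 7p (PV): X=212206.5226, Y=5532057.8508, Z=-3156145.5909
→ Helmert 7p (PV): X=212508.6266, Y=5531819.1643, Z=-3155610.6463

X=212508.627 m, Y=5531819.164 m, Z=-3155610.646 m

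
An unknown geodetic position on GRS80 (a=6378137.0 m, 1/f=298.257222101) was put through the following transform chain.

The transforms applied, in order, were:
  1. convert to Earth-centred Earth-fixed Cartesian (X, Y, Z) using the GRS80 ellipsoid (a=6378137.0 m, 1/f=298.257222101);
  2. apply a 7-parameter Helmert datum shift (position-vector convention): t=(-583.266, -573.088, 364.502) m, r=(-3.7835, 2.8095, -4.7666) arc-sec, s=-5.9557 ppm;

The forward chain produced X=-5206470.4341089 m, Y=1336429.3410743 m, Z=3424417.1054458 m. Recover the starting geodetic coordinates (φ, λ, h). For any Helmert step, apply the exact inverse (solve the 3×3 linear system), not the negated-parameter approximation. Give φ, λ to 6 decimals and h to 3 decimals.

φ=32.673406°, λ=165.598402°, h=927.091 m

start: X=-5206470.4341, Y=1336429.3411, Z=3424417.1054 m
→ Helmert⁻¹: X=-5205995.7040, Y=1336827.2792, Z=3424026.6075
→ geod (Bowring, a=6378137.000): φ=32.67340600°, λ=165.59840200°, h=927.0910 m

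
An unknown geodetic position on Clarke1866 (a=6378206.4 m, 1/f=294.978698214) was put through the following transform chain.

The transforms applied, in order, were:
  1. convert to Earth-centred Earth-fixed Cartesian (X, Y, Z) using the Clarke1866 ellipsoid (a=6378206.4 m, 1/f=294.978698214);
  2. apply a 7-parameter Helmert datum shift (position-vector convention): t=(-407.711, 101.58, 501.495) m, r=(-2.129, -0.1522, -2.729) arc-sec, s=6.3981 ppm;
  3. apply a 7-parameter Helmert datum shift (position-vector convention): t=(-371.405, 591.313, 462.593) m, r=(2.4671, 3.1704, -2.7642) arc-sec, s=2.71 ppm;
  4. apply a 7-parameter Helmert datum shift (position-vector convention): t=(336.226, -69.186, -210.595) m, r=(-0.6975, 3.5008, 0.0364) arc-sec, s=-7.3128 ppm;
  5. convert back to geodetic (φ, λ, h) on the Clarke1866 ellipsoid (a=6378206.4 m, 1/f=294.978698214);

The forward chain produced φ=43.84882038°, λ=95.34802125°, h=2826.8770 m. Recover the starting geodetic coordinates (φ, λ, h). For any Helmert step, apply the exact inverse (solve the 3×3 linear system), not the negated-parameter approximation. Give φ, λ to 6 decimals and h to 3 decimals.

start: φ=43.848820°, λ=95.348021°, h=2826.877 m
→ ECEF (a=6378206.400, f=1/294.978698214): X=-429610.2913, Y=4589235.6184, Z=4397749.0353
→ Helmert⁻¹: X=-430023.4960, Y=4589323.5690, Z=4398000.0126
→ Helmert⁻¹: X=-429780.0131, Y=4588766.6583, Z=4397464.0108
→ Helmert⁻¹: X=-429427.0201, Y=4588584.6540, Z=4396982.0626
→ geod (Bowring, a=6378206.400): φ=43.84799000°, λ=95.34650700°, h=1815.8210 m

φ=43.847990°, λ=95.346507°, h=1815.821 m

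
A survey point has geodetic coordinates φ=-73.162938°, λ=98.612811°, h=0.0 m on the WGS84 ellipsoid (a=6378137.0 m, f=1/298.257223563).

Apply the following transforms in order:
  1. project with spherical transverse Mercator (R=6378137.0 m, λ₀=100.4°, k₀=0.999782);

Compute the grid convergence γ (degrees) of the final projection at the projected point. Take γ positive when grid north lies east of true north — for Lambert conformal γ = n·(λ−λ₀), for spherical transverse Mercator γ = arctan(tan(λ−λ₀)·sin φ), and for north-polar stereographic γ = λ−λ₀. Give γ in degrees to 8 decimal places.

start: φ=-73.162938°, λ=98.612811°, h=0.000 m
→ into tm (λ₀=100.4°): φ=-73.16293800°, λ−λ₀=-1.78718900°
convergence γ = 1.71062292°

1.71062292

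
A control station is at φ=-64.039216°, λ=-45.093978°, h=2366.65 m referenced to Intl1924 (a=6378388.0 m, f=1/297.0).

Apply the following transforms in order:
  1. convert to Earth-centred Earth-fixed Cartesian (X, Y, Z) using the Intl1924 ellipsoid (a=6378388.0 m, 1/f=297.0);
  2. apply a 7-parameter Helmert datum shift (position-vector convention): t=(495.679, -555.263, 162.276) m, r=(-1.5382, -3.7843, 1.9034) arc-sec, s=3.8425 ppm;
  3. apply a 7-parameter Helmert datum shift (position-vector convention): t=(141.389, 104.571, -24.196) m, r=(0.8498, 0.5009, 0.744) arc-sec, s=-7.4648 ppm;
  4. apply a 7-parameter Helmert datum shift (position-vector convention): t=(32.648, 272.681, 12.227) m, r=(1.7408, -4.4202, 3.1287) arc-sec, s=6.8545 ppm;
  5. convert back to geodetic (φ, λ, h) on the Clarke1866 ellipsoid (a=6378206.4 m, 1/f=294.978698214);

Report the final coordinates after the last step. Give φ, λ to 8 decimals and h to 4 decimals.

φ=-64.03353568°, λ=-45.08173086°, h=2813.8842 m

start: φ=-64.039216°, λ=-45.093978°, h=2366.650 m
→ ECEF (a=6378388.000, f=1/297.0): X=1977235.3086, Y=-1983732.1944, Z=-5713885.6211
→ Helmert 7p (PV): X=1977861.7229, Y=-1984319.4449, Z=-5713694.2310
→ Helmert 7p (PV): X=1977981.6297, Y=-1984169.3873, Z=-5713688.7537
→ Helmert 7p (PV): X=1978180.3763, Y=-1983832.0821, Z=-5713690.0491
→ geod (Bowring, a=6378206.400): φ=-64.03353568°, λ=-45.08173086°, h=2813.8842 m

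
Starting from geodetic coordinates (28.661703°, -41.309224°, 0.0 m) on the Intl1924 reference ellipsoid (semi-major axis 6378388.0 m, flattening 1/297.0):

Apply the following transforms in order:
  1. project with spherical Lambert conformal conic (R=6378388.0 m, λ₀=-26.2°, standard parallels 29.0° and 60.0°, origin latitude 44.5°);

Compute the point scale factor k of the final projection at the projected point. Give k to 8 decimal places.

1.00153557

start: φ=28.661703°, λ=-41.309224°, h=0.000 m
→ into lcc (λ₀=-26.2°): φ=28.66170300°, λ−λ₀=-15.10922400°
scale k = 1.00153557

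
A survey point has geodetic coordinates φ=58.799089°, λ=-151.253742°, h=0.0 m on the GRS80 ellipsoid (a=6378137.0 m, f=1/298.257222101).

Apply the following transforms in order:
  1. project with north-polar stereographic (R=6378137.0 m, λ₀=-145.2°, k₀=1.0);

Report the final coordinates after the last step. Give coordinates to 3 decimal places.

start: φ=58.799089°, λ=-151.253742°, h=0.000 m
→ stereo (R=6378137.0, λ₀=-145.2°): E=-375623.9852, N=-3541862.7440

E=-375623.985 m, N=-3541862.744 m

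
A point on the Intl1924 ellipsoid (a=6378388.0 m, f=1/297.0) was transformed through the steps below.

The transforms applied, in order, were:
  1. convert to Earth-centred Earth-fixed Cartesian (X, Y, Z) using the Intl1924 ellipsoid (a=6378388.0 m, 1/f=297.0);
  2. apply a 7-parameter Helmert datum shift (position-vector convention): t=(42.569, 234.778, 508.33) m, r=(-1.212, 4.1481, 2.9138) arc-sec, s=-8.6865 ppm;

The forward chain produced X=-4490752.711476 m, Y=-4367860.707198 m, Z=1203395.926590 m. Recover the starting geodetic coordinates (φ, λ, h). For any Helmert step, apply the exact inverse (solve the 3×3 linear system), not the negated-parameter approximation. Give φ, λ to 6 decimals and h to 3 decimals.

start: X=-4490752.7115, Y=-4367860.7072, Z=1203395.9266 m
→ Helmert⁻¹: X=-4490920.1844, Y=-4368077.0555, Z=1202782.0641
→ geod (Bowring, a=6378388.000): φ=10.93966800°, λ=-135.79444000°, h=1653.9130 m

φ=10.939668°, λ=-135.794440°, h=1653.913 m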